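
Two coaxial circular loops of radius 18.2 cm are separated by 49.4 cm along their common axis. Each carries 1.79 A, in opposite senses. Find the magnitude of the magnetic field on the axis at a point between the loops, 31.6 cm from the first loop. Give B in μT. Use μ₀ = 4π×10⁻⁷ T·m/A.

Each loop contributes B = μ₀IR²/[2(R²+z²)^(3/2)] on the axis, with z measured from that loop.
Loop 1 (z = 0.316 m): B₁ = 7.68×10⁻⁷ T. Loop 2 (z = 0.178 m): B₂ = 2.26×10⁻⁶ T.
The fields oppose: B = |B₁ − B₂| = 1.49×10⁻⁶ T.

B ≈ 1.49 μT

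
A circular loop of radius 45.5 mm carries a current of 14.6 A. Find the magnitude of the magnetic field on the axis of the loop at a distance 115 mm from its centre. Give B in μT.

B ≈ 10.0 μT

On the axis of a circular loop, B = μ₀IR² / [2(R²+z²)^(3/2)].
R² + z² = (0.0455)² + (0.115)² = 0.0153 m², and (R²+z²)^(3/2) = 1.89×10⁻³ m³.
B = (4π×10⁻⁷ × 14.6 × 0.00207) / (2 × 1.89×10⁻³) = 1.00×10⁻⁵ T.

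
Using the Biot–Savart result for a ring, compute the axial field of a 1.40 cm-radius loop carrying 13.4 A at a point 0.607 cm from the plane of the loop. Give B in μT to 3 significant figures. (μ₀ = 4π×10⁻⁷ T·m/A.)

On the axis of a circular loop, B = μ₀IR² / [2(R²+z²)^(3/2)].
R² + z² = (0.014)² + (0.00607)² = 0.0002328 m², and (R²+z²)^(3/2) = 3.55×10⁻⁶ m³.
B = (4π×10⁻⁷ × 13.4 × 0.000196) / (2 × 3.55×10⁻⁶) = 4.64×10⁻⁴ T.

B ≈ 464 μT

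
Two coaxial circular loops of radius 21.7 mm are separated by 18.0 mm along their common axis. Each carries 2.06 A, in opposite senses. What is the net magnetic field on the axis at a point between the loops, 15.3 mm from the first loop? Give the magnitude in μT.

B ≈ 25.7 μT

Each loop contributes B = μ₀IR²/[2(R²+z²)^(3/2)] on the axis, with z measured from that loop.
Loop 1 (z = 0.0153 m): B₁ = 3.26×10⁻⁵ T. Loop 2 (z = 0.0027 m): B₂ = 5.83×10⁻⁵ T.
The fields oppose: B = |B₁ − B₂| = 2.57×10⁻⁵ T.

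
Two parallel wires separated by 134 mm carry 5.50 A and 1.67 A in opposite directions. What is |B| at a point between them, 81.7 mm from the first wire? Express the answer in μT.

B ≈ 19.9 μT

Each long wire gives B = μ₀I/(2πd). Distances are d₁ = 0.0817 m and d₂ = 0.0523 m.
B₁ = 1.35×10⁻⁵ T, B₂ = 6.39×10⁻⁶ T.
Between antiparallel currents both contributions point the same way, so they add. B = B₁ + B₂ = 1.35×10⁻⁵ + 6.39×10⁻⁶ = 1.99×10⁻⁵ T.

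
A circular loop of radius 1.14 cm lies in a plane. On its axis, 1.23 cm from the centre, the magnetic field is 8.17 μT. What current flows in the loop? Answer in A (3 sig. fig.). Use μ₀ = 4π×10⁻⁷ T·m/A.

I ≈ 0.472 A

On the axis of a loop, B = μ₀IR²/[2(R²+z²)^(3/2)], so I = 2B(R²+z²)^(3/2)/(μ₀R²).
R² + z² = 0.00013 + 0.0001513 = 0.0002812 m²; raised to 3/2 gives 4.72×10⁻⁶ m³.
I = 2 × 8.17×10⁻⁶ × 4.72×10⁻⁶ / (1.26×10⁻⁶ × 0.00013) = 0.472 A.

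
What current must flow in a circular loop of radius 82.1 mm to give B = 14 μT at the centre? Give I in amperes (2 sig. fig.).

At the centre of a circular loop B = μ₀I/(2R), so I = 2RB/μ₀.
With R = 0.0821 m, I = 2 × 0.0821 × 1.40×10⁻⁵ / (4π×10⁻⁷) = 1.83 A.

I ≈ 1.8 A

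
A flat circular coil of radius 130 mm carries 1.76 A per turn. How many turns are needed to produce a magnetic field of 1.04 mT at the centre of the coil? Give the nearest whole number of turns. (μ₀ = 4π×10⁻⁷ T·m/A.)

N = 122

For an N-turn coil, B = Nμ₀I/(2R). A single turn gives B₁ = 8.51×10⁻⁶ T with R = 0.13 m.
N = B/B₁ = 1.04×10⁻³ / 8.51×10⁻⁶ = 122.26.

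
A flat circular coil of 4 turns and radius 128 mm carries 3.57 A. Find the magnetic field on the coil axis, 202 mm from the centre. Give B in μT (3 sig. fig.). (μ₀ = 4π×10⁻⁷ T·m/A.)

B ≈ 10.7 μT

For an N-turn flat coil, B = Nμ₀IR²/[2(R²+z²)^(3/2)] with R = 0.128 m, z = 0.202 m.
B = 4 × 2.69×10⁻⁶ T = 1.07×10⁻⁵ T.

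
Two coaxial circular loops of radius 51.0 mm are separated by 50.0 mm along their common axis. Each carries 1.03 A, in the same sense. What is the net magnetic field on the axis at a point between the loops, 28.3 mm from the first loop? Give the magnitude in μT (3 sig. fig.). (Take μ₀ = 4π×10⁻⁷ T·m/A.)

B ≈ 18.4 μT

Each loop contributes B = μ₀IR²/[2(R²+z²)^(3/2)] on the axis, with z measured from that loop.
Loop 1 (z = 0.0283 m): B₁ = 8.48×10⁻⁶ T. Loop 2 (z = 0.0217 m): B₂ = 9.89×10⁻⁶ T.
The fields add: B = B₁ + B₂ = 1.84×10⁻⁵ T.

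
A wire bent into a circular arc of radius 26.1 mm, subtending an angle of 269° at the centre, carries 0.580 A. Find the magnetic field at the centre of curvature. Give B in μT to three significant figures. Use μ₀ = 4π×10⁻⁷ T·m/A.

B ≈ 10.4 μT

The Biot–Savart field of a circular arc at its centre is B = μ₀Iφ/(4πR), with φ = 4.695 rad.
B = (4π×10⁻⁷ × 0.580 × 4.695) / (4π × 0.0261) = 1.04×10⁻⁵ T.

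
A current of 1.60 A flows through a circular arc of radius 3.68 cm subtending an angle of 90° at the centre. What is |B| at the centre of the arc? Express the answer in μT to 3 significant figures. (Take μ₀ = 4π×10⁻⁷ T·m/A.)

The Biot–Savart field of a circular arc at its centre is B = μ₀Iφ/(4πR), with φ = 1.571 rad.
B = (4π×10⁻⁷ × 1.60 × 1.571) / (4π × 0.0368) = 6.83×10⁻⁶ T.

B ≈ 6.83 μT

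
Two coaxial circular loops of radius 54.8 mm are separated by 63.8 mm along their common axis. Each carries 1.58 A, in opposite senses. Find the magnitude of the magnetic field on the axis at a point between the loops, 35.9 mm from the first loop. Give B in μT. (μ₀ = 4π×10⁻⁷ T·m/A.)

Each loop contributes B = μ₀IR²/[2(R²+z²)^(3/2)] on the axis, with z measured from that loop.
Loop 1 (z = 0.0359 m): B₁ = 1.06×10⁻⁵ T. Loop 2 (z = 0.0279 m): B₂ = 1.28×10⁻⁵ T.
The fields oppose: B = |B₁ − B₂| = 2.22×10⁻⁶ T.

B ≈ 2.22 μT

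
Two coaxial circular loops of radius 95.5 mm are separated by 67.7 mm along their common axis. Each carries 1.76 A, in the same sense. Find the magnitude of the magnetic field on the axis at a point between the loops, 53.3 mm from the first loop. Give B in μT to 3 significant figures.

Each loop contributes B = μ₀IR²/[2(R²+z²)^(3/2)] on the axis, with z measured from that loop.
Loop 1 (z = 0.0533 m): B₁ = 7.71×10⁻⁶ T. Loop 2 (z = 0.0144 m): B₂ = 1.12×10⁻⁵ T.
The fields add: B = B₁ + B₂ = 1.89×10⁻⁵ T.

B ≈ 18.9 μT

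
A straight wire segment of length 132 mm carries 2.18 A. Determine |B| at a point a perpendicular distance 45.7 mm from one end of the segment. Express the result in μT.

B ≈ 4.51 μT

For a finite straight segment, B = (μ₀I/4πd)(sinθ₁ + sinθ₂), where θ₁, θ₂ are the angles from the perpendicular to each end.
The perpendicular foot is at one end, so the two end-offsets along the wire are 0 and L = 0.132 m.
sinθ₁ = 0/√(0²+0.0457²) = 0.0000; sinθ₂ = 0.132/√(0.132²+0.0457²) = 0.9450.
B = (4π×10⁻⁷ × 2.18) / (4π × 0.0457) × (0.0000 + 0.9450) = 4.51×10⁻⁶ T.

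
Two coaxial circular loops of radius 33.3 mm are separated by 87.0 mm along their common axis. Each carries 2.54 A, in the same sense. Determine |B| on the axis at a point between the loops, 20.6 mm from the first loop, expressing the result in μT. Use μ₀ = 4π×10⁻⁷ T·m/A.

B ≈ 33.8 μT

Each loop contributes B = μ₀IR²/[2(R²+z²)^(3/2)] on the axis, with z measured from that loop.
Loop 1 (z = 0.0206 m): B₁ = 2.95×10⁻⁵ T. Loop 2 (z = 0.0664 m): B₂ = 4.32×10⁻⁶ T.
The fields add: B = B₁ + B₂ = 3.38×10⁻⁵ T.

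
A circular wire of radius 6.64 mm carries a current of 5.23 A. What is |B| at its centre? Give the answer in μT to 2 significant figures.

At the centre of a circular loop the Biot–Savart law gives B = μ₀I/(2R).
B = (4π×10⁻⁷ × 5.23) / (2 × 0.00664) = 4.95×10⁻⁴ T.

B ≈ 490 μT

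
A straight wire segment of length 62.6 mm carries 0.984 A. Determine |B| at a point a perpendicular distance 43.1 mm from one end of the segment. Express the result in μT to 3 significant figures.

For a finite straight segment, B = (μ₀I/4πd)(sinθ₁ + sinθ₂), where θ₁, θ₂ are the angles from the perpendicular to each end.
The perpendicular foot is at one end, so the two end-offsets along the wire are 0 and L = 0.0626 m.
sinθ₁ = 0/√(0²+0.0431²) = 0.0000; sinθ₂ = 0.0626/√(0.0626²+0.0431²) = 0.8237.
B = (4π×10⁻⁷ × 0.984) / (4π × 0.0431) × (0.0000 + 0.8237) = 1.88×10⁻⁶ T.

B ≈ 1.88 μT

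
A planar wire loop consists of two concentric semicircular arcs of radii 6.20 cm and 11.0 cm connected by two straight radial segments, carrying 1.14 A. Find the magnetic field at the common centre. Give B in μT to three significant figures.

B ≈ 2.52 μT

The radial connectors point toward the centre, so dl × r̂ = 0 and they contribute nothing.
Each semicircle gives μ₀I/(4R): inner arc 5.78×10⁻⁶ T, outer arc 3.26×10⁻⁶ T.
The two arcs carry current in opposite angular senses, so their fields oppose: B = |5.78×10⁻⁶ − 3.26×10⁻⁶| = 2.52×10⁻⁶ T.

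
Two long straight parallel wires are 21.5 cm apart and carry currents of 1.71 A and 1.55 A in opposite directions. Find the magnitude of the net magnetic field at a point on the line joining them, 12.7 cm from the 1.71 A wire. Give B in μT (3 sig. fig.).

Each long wire gives B = μ₀I/(2πd). Distances are d₁ = 0.127 m and d₂ = 0.088 m.
B₁ = 2.69×10⁻⁶ T, B₂ = 3.52×10⁻⁶ T.
Between antiparallel currents both contributions point the same way, so they add. B = B₁ + B₂ = 2.69×10⁻⁶ + 3.52×10⁻⁶ = 6.22×10⁻⁶ T.

B ≈ 6.22 μT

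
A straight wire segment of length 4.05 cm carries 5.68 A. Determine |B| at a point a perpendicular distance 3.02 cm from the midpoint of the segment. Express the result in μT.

For a finite straight segment, B = (μ₀I/4πd)(sinθ₁ + sinθ₂), where θ₁, θ₂ are the angles from the perpendicular to each end.
The perpendicular from the point meets the wire at its midpoint, so each end is L/2 = 0.02025 m away along the wire.
sinθ₁ = 0.02025/√(0.02025²+0.0302²) = 0.5569; sinθ₂ = 0.02025/√(0.02025²+0.0302²) = 0.5569.
B = (4π×10⁻⁷ × 5.68) / (4π × 0.0302) × (0.5569 + 0.5569) = 2.09×10⁻⁵ T.

B ≈ 20.9 μT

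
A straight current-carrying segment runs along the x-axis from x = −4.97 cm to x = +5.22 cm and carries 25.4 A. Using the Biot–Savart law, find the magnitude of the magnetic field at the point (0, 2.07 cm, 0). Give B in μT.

B ≈ 227 μT

For a finite straight segment, B = (μ₀I/4πd)(sinθ₁ + sinθ₂), where θ₁, θ₂ are the angles from the perpendicular to each end.
The perpendicular distance is d = 0.0207 m; the end-offsets along the wire are a = 0.0497 m and b = 0.0522 m.
sinθ₁ = 0.0497/√(0.0497²+0.0207²) = 0.9231; sinθ₂ = 0.0522/√(0.0522²+0.0207²) = 0.9296.
B = (4π×10⁻⁷ × 25.4) / (4π × 0.0207) × (0.9231 + 0.9296) = 2.27×10⁻⁴ T.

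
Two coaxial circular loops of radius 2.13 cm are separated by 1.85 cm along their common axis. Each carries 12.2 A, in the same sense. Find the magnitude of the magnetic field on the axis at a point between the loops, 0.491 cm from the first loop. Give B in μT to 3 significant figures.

Each loop contributes B = μ₀IR²/[2(R²+z²)^(3/2)] on the axis, with z measured from that loop.
Loop 1 (z = 0.00491 m): B₁ = 3.33×10⁻⁴ T. Loop 2 (z = 0.01359 m): B₂ = 2.16×10⁻⁴ T.
The fields add: B = B₁ + B₂ = 5.49×10⁻⁴ T.

B ≈ 549 μT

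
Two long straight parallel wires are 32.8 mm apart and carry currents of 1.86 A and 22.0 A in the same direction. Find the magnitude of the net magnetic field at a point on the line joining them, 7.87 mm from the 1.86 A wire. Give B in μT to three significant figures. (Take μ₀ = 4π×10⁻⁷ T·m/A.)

B ≈ 129 μT

Each long wire gives B = μ₀I/(2πd). Distances are d₁ = 0.00787 m and d₂ = 0.02493 m.
B₁ = 4.73×10⁻⁵ T, B₂ = 1.76×10⁻⁴ T.
Between parallel currents the two contributions point in opposite directions, so they subtract. B = |B₁ − B₂| = |4.73×10⁻⁵ − 1.76×10⁻⁴| = 1.29×10⁻⁴ T.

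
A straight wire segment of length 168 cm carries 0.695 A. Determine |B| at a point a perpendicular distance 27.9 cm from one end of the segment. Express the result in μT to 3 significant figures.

B ≈ 0.246 μT

For a finite straight segment, B = (μ₀I/4πd)(sinθ₁ + sinθ₂), where θ₁, θ₂ are the angles from the perpendicular to each end.
The perpendicular foot is at one end, so the two end-offsets along the wire are 0 and L = 1.68 m.
sinθ₁ = 0/√(0²+0.279²) = 0.0000; sinθ₂ = 1.68/√(1.68²+0.279²) = 0.9865.
B = (4π×10⁻⁷ × 0.695) / (4π × 0.279) × (0.0000 + 0.9865) = 2.46×10⁻⁷ T.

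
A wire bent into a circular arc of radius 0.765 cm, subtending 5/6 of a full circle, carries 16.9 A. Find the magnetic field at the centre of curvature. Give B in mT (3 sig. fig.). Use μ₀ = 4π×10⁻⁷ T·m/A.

The Biot–Savart field of a circular arc at its centre is B = μ₀Iφ/(4πR), with φ = 5.236 rad.
B = (4π×10⁻⁷ × 16.9 × 5.236) / (4π × 0.00765) = 1.16×10⁻³ T.

B ≈ 1.16 mT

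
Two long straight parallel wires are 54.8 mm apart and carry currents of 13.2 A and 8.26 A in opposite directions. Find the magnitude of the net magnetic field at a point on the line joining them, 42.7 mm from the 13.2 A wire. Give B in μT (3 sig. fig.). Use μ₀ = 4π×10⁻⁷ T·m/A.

B ≈ 198 μT

Each long wire gives B = μ₀I/(2πd). Distances are d₁ = 0.0427 m and d₂ = 0.0121 m.
B₁ = 6.18×10⁻⁵ T, B₂ = 1.37×10⁻⁴ T.
Between antiparallel currents both contributions point the same way, so they add. B = B₁ + B₂ = 6.18×10⁻⁵ + 1.37×10⁻⁴ = 1.98×10⁻⁴ T.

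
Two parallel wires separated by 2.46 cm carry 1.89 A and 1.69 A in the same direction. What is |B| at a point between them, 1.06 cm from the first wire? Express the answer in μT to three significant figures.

B ≈ 11.5 μT

Each long wire gives B = μ₀I/(2πd). Distances are d₁ = 0.0106 m and d₂ = 0.014 m.
B₁ = 3.57×10⁻⁵ T, B₂ = 2.41×10⁻⁵ T.
Between parallel currents the two contributions point in opposite directions, so they subtract. B = |B₁ − B₂| = |3.57×10⁻⁵ − 2.41×10⁻⁵| = 1.15×10⁻⁵ T.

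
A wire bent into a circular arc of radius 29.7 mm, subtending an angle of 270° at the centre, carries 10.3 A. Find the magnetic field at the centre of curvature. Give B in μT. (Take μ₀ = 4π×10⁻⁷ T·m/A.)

The Biot–Savart field of a circular arc at its centre is B = μ₀Iφ/(4πR), with φ = 4.712 rad.
B = (4π×10⁻⁷ × 10.3 × 4.712) / (4π × 0.0297) = 1.63×10⁻⁴ T.

B ≈ 163 μT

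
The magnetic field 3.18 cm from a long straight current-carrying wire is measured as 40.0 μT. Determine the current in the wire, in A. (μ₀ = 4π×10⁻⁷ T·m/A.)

For a long straight wire B = μ₀I/(2πd), so I = 2πdB/μ₀.
I = 2π × 0.0318 × 4.00×10⁻⁵ / (4π×10⁻⁷) = 6.36 A.

I ≈ 6.36 A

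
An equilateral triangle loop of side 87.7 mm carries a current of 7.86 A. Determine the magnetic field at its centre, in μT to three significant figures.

B ≈ 161 μT

Each side is a finite straight segment at perpendicular distance d = a/(2 tan(π/3)) = 0.02532 m from the centre, with end-angles ±π/3.
One side contributes B₁ = (μ₀I/4πd)·2 sin(π/3) = 5.38×10⁻⁵ T.
All 3 sides add in the same direction: B = 3 × 5.38×10⁻⁵ = 1.61×10⁻⁴ T.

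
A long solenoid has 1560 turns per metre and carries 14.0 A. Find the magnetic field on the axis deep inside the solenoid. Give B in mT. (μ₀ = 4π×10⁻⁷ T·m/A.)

B ≈ 27.4 mT

Inside a long solenoid, B = μ₀nI with n = 1560 turns/m.
B = 4π×10⁻⁷ × 1560 × 14.0 = 2.74×10⁻² T.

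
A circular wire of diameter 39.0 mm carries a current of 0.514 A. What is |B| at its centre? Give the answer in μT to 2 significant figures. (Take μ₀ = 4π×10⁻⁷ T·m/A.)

At the centre of a circular loop the Biot–Savart law gives B = μ₀I/(2R) (so R = 0.0195 m).
B = (4π×10⁻⁷ × 0.514) / (2 × 0.0195) = 1.66×10⁻⁵ T.

B ≈ 17 μT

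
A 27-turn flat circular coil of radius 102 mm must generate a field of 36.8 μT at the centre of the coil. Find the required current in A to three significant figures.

For an N-turn coil, B = Nμ₀I/(2R) with R = 0.102 m, so I = 2RB/(Nμ₀) = 2 × 0.102 × 3.68×10⁻⁵ / (27 × 4π×10⁻⁷) = 0.221 A.

I ≈ 0.221 A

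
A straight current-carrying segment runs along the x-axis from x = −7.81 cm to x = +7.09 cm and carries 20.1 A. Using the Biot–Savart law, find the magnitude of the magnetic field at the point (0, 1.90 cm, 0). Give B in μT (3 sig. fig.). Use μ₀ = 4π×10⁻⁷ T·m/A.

B ≈ 205 μT

For a finite straight segment, B = (μ₀I/4πd)(sinθ₁ + sinθ₂), where θ₁, θ₂ are the angles from the perpendicular to each end.
The perpendicular distance is d = 0.019 m; the end-offsets along the wire are a = 0.0781 m and b = 0.0709 m.
sinθ₁ = 0.0781/√(0.0781²+0.019²) = 0.9717; sinθ₂ = 0.0709/√(0.0709²+0.019²) = 0.9659.
B = (4π×10⁻⁷ × 20.1) / (4π × 0.019) × (0.9717 + 0.9659) = 2.05×10⁻⁴ T.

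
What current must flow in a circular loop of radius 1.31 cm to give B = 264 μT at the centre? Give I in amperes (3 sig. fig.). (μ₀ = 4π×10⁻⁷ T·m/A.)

I ≈ 5.50 A

At the centre of a circular loop B = μ₀I/(2R), so I = 2RB/μ₀.
With R = 0.0131 m, I = 2 × 0.0131 × 2.64×10⁻⁴ / (4π×10⁻⁷) = 5.50 A.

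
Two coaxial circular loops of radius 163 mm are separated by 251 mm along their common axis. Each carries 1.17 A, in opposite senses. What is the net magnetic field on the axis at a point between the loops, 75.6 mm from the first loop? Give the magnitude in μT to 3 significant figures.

B ≈ 1.94 μT

Each loop contributes B = μ₀IR²/[2(R²+z²)^(3/2)] on the axis, with z measured from that loop.
Loop 1 (z = 0.0756 m): B₁ = 3.37×10⁻⁶ T. Loop 2 (z = 0.1754 m): B₂ = 1.42×10⁻⁶ T.
The fields oppose: B = |B₁ − B₂| = 1.94×10⁻⁶ T.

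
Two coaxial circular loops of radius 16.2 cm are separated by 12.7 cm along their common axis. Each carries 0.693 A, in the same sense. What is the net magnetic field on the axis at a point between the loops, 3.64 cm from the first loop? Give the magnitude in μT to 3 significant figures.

Each loop contributes B = μ₀IR²/[2(R²+z²)^(3/2)] on the axis, with z measured from that loop.
Loop 1 (z = 0.0364 m): B₁ = 2.50×10⁻⁶ T. Loop 2 (z = 0.0906 m): B₂ = 1.79×10⁻⁶ T.
The fields add: B = B₁ + B₂ = 4.28×10⁻⁶ T.

B ≈ 4.28 μT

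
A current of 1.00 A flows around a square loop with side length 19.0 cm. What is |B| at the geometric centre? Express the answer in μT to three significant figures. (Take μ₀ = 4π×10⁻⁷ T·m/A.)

B ≈ 5.95 μT

Each side is a finite straight segment at perpendicular distance d = a/(2 tan(π/4)) = 0.095 m from the centre, with end-angles ±π/4.
One side contributes B₁ = (μ₀I/4πd)·2 sin(π/4) = 1.49×10⁻⁶ T.
All 4 sides add in the same direction: B = 4 × 1.49×10⁻⁶ = 5.95×10⁻⁶ T.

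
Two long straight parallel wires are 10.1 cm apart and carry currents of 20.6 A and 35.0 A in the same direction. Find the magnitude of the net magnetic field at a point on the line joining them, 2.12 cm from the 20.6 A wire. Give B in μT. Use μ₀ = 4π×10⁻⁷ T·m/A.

B ≈ 107 μT

Each long wire gives B = μ₀I/(2πd). Distances are d₁ = 0.0212 m and d₂ = 0.0798 m.
B₁ = 1.94×10⁻⁴ T, B₂ = 8.77×10⁻⁵ T.
Between parallel currents the two contributions point in opposite directions, so they subtract. B = |B₁ − B₂| = |1.94×10⁻⁴ − 8.77×10⁻⁵| = 1.07×10⁻⁴ T.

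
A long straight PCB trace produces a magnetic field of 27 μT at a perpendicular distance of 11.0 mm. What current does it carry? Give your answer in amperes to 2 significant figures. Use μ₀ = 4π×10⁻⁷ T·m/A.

I ≈ 1.5 A

For a long straight wire B = μ₀I/(2πd), so I = 2πdB/μ₀.
I = 2π × 0.011 × 2.70×10⁻⁵ / (4π×10⁻⁷) = 1.48 A.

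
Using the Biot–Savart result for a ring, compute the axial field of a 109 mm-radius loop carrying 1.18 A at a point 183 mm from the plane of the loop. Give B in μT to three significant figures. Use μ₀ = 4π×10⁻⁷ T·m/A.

On the axis of a circular loop, B = μ₀IR² / [2(R²+z²)^(3/2)].
R² + z² = (0.109)² + (0.183)² = 0.04537 m², and (R²+z²)^(3/2) = 9.66×10⁻³ m³.
B = (4π×10⁻⁷ × 1.18 × 0.01188) / (2 × 9.66×10⁻³) = 9.12×10⁻⁷ T.

B ≈ 0.912 μT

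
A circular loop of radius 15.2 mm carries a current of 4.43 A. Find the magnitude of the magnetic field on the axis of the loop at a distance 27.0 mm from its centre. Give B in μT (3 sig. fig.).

On the axis of a circular loop, B = μ₀IR² / [2(R²+z²)^(3/2)].
R² + z² = (0.0152)² + (0.027)² = 0.00096 m², and (R²+z²)^(3/2) = 2.97×10⁻⁵ m³.
B = (4π×10⁻⁷ × 4.43 × 0.000231) / (2 × 2.97×10⁻⁵) = 2.16×10⁻⁵ T.

B ≈ 21.6 μT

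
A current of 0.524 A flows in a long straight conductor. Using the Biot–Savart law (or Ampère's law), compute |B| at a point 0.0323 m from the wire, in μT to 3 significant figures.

For an infinitely long straight wire, B = μ₀I/(2πd).
B = (4π×10⁻⁷ × 0.524) / (2π × 0.0323) = 3.24×10⁻⁶ T.

B ≈ 3.24 μT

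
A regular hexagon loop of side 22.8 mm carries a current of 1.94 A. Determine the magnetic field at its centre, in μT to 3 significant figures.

B ≈ 59.0 μT

Each side is a finite straight segment at perpendicular distance d = a/(2 tan(π/6)) = 0.01975 m from the centre, with end-angles ±π/6.
One side contributes B₁ = (μ₀I/4πd)·2 sin(π/6) = 9.83×10⁻⁶ T.
All 6 sides add in the same direction: B = 6 × 9.83×10⁻⁶ = 5.90×10⁻⁵ T.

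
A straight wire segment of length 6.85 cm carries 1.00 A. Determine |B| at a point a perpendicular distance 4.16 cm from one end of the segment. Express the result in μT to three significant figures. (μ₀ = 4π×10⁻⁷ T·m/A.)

For a finite straight segment, B = (μ₀I/4πd)(sinθ₁ + sinθ₂), where θ₁, θ₂ are the angles from the perpendicular to each end.
The perpendicular foot is at one end, so the two end-offsets along the wire are 0 and L = 0.0685 m.
sinθ₁ = 0/√(0²+0.0416²) = 0.0000; sinθ₂ = 0.0685/√(0.0685²+0.0416²) = 0.8547.
B = (4π×10⁻⁷ × 1.00) / (4π × 0.0416) × (0.0000 + 0.8547) = 2.05×10⁻⁶ T.

B ≈ 2.05 μT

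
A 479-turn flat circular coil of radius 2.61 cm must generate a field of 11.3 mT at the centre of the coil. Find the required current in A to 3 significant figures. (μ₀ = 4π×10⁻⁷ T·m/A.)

I ≈ 0.980 A

For an N-turn coil, B = Nμ₀I/(2R) with R = 0.0261 m, so I = 2RB/(Nμ₀) = 2 × 0.0261 × 1.13×10⁻² / (479 × 4π×10⁻⁷) = 0.980 A.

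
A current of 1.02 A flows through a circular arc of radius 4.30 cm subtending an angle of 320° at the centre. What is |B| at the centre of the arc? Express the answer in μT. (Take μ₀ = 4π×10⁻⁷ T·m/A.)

B ≈ 13.2 μT

The Biot–Savart field of a circular arc at its centre is B = μ₀Iφ/(4πR), with φ = 5.585 rad.
B = (4π×10⁻⁷ × 1.02 × 5.585) / (4π × 0.043) = 1.32×10⁻⁵ T.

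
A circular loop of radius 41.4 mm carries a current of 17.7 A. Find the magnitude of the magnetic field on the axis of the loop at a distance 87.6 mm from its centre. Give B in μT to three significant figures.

On the axis of a circular loop, B = μ₀IR² / [2(R²+z²)^(3/2)].
R² + z² = (0.0414)² + (0.0876)² = 0.009388 m², and (R²+z²)^(3/2) = 9.10×10⁻⁴ m³.
B = (4π×10⁻⁷ × 17.7 × 0.001714) / (2 × 9.10×10⁻⁴) = 2.10×10⁻⁵ T.

B ≈ 21.0 μT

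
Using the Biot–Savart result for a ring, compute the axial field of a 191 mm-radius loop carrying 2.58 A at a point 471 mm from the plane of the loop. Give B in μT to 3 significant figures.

On the axis of a circular loop, B = μ₀IR² / [2(R²+z²)^(3/2)].
R² + z² = (0.191)² + (0.471)² = 0.2583 m², and (R²+z²)^(3/2) = 0.131 m³.
B = (4π×10⁻⁷ × 2.58 × 0.03648) / (2 × 0.131) = 4.50×10⁻⁷ T.

B ≈ 0.450 μT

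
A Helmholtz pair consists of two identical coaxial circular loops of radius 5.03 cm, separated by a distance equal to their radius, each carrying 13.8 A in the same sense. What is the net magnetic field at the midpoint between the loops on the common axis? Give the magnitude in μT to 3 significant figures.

B ≈ 247 μT

Each loop contributes B = μ₀IR²/[2(R²+z²)^(3/2)] on the axis, with z measured from that loop.
Loop 1 (z = 0.02515 m): B₁ = 1.23×10⁻⁴ T. Loop 2 (z = 0.02515 m): B₂ = 1.23×10⁻⁴ T.
The fields add: B = B₁ + B₂ = 2.47×10⁻⁴ T.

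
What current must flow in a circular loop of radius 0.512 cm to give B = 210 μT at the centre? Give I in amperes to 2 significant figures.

I ≈ 1.7 A

At the centre of a circular loop B = μ₀I/(2R), so I = 2RB/μ₀.
With R = 0.00512 m, I = 2 × 0.00512 × 2.10×10⁻⁴ / (4π×10⁻⁷) = 1.71 A.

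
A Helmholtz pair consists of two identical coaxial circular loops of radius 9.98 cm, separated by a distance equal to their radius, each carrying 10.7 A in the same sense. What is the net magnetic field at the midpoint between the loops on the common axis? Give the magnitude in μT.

B ≈ 96.4 μT

Each loop contributes B = μ₀IR²/[2(R²+z²)^(3/2)] on the axis, with z measured from that loop.
Loop 1 (z = 0.0499 m): B₁ = 4.82×10⁻⁵ T. Loop 2 (z = 0.0499 m): B₂ = 4.82×10⁻⁵ T.
The fields add: B = B₁ + B₂ = 9.64×10⁻⁵ T.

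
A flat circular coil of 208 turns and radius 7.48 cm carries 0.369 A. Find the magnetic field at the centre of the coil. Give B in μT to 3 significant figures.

B ≈ 645 μT

For an N-turn flat coil, B = Nμ₀I/(2R) with R = 0.0748 m.
B = 208 × 3.10×10⁻⁶ T = 6.45×10⁻⁴ T.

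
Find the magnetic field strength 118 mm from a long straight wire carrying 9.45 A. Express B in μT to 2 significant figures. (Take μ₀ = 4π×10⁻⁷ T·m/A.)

B ≈ 16 μT

For an infinitely long straight wire, B = μ₀I/(2πd).
B = (4π×10⁻⁷ × 9.45) / (2π × 0.118) = 1.60×10⁻⁵ T.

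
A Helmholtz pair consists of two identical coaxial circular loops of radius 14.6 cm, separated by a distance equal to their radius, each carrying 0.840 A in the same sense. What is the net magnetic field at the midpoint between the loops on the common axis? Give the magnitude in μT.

Each loop contributes B = μ₀IR²/[2(R²+z²)^(3/2)] on the axis, with z measured from that loop.
Loop 1 (z = 0.073 m): B₁ = 2.59×10⁻⁶ T. Loop 2 (z = 0.073 m): B₂ = 2.59×10⁻⁶ T.
The fields add: B = B₁ + B₂ = 5.17×10⁻⁶ T.

B ≈ 5.17 μT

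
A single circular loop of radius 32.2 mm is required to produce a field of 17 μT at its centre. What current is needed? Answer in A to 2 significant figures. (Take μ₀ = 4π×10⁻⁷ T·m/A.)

At the centre of a circular loop B = μ₀I/(2R), so I = 2RB/μ₀.
With R = 0.0322 m, I = 2 × 0.0322 × 1.70×10⁻⁵ / (4π×10⁻⁷) = 0.871 A.

I ≈ 0.87 A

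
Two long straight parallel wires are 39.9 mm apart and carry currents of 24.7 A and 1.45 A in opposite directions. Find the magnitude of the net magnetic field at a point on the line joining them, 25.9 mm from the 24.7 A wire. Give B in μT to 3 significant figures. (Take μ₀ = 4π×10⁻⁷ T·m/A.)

B ≈ 211 μT

Each long wire gives B = μ₀I/(2πd). Distances are d₁ = 0.0259 m and d₂ = 0.014 m.
B₁ = 1.91×10⁻⁴ T, B₂ = 2.07×10⁻⁵ T.
Between antiparallel currents both contributions point the same way, so they add. B = B₁ + B₂ = 1.91×10⁻⁴ + 2.07×10⁻⁵ = 2.11×10⁻⁴ T.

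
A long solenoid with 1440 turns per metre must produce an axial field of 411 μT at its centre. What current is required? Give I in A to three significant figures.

Inside a long solenoid B = μ₀nI with n = 1440 m⁻¹, so I = B/(μ₀n).
I = 4.11×10⁻⁴ / (4π×10⁻⁷ × 1440) = 0.227 A.

I ≈ 0.227 A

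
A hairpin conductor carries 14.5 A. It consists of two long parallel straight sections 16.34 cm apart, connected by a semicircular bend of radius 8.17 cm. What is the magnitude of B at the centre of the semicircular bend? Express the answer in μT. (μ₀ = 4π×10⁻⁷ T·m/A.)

The semicircular arc contributes B_arc = μ₀I·π/(4πR) = μ₀I/(4R) = 5.58×10⁻⁵ T.
Each semi-infinite lead is at perpendicular distance R = 0.0817 m from the centre, with the perpendicular foot at its near end, so it contributes μ₀I/(4πR); both point the same way, together 3.55×10⁻⁵ T.
Arc and leads all point the same direction: B = 5.58×10⁻⁵ + 3.55×10⁻⁵ = 9.13×10⁻⁵ T.

B ≈ 91.3 μT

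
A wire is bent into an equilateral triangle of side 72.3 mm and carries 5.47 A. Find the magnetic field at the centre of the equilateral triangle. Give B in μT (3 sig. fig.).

B ≈ 136 μT

Each side is a finite straight segment at perpendicular distance d = a/(2 tan(π/3)) = 0.02087 m from the centre, with end-angles ±π/3.
One side contributes B₁ = (μ₀I/4πd)·2 sin(π/3) = 4.54×10⁻⁵ T.
All 3 sides add in the same direction: B = 3 × 4.54×10⁻⁵ = 1.36×10⁻⁴ T.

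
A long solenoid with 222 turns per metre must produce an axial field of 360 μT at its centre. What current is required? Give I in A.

Inside a long solenoid B = μ₀nI with n = 222 m⁻¹, so I = B/(μ₀n).
I = 3.60×10⁻⁴ / (4π×10⁻⁷ × 222) = 1.29 A.

I ≈ 1.29 A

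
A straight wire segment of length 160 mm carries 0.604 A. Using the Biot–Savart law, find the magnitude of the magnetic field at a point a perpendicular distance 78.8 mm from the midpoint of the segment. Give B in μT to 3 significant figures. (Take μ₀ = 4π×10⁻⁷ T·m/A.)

For a finite straight segment, B = (μ₀I/4πd)(sinθ₁ + sinθ₂), where θ₁, θ₂ are the angles from the perpendicular to each end.
The perpendicular from the point meets the wire at its midpoint, so each end is L/2 = 0.08 m away along the wire.
sinθ₁ = 0.08/√(0.08²+0.0788²) = 0.7124; sinθ₂ = 0.08/√(0.08²+0.0788²) = 0.7124.
B = (4π×10⁻⁷ × 0.604) / (4π × 0.0788) × (0.7124 + 0.7124) = 1.09×10⁻⁶ T.

B ≈ 1.09 μT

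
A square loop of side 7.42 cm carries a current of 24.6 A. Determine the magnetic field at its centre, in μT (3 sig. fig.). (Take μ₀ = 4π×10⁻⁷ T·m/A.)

Each side is a finite straight segment at perpendicular distance d = a/(2 tan(π/4)) = 0.0371 m from the centre, with end-angles ±π/4.
One side contributes B₁ = (μ₀I/4πd)·2 sin(π/4) = 9.38×10⁻⁵ T.
All 4 sides add in the same direction: B = 4 × 9.38×10⁻⁵ = 3.75×10⁻⁴ T.

B ≈ 375 μT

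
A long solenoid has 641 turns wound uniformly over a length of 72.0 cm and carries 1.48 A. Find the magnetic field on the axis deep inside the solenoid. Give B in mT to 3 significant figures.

Inside a long solenoid, B = μ₀nI with n = 890.3 turns/m.
B = 4π×10⁻⁷ × 890.3 × 1.48 = 1.66×10⁻³ T.

B ≈ 1.66 mT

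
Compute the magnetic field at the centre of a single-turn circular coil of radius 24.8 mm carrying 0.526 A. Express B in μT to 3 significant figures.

B ≈ 13.3 μT

At the centre of a circular loop the Biot–Savart law gives B = μ₀I/(2R).
B = (4π×10⁻⁷ × 0.526) / (2 × 0.0248) = 1.33×10⁻⁵ T.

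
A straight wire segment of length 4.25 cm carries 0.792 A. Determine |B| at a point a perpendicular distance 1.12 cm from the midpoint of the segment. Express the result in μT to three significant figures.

B ≈ 12.5 μT

For a finite straight segment, B = (μ₀I/4πd)(sinθ₁ + sinθ₂), where θ₁, θ₂ are the angles from the perpendicular to each end.
The perpendicular from the point meets the wire at its midpoint, so each end is L/2 = 0.02125 m away along the wire.
sinθ₁ = 0.02125/√(0.02125²+0.0112²) = 0.8846; sinθ₂ = 0.02125/√(0.02125²+0.0112²) = 0.8846.
B = (4π×10⁻⁷ × 0.792) / (4π × 0.0112) × (0.8846 + 0.8846) = 1.25×10⁻⁵ T.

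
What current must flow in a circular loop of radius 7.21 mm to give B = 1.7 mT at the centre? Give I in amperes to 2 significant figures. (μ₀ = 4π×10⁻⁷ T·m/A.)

At the centre of a circular loop B = μ₀I/(2R), so I = 2RB/μ₀.
With R = 0.00721 m, I = 2 × 0.00721 × 1.70×10⁻³ / (4π×10⁻⁷) = 19.5 A.

I ≈ 20 A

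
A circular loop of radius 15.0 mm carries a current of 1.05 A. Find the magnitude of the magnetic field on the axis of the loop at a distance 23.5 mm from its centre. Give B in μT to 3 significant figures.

B ≈ 6.85 μT

On the axis of a circular loop, B = μ₀IR² / [2(R²+z²)^(3/2)].
R² + z² = (0.015)² + (0.0235)² = 0.0007772 m², and (R²+z²)^(3/2) = 2.17×10⁻⁵ m³.
B = (4π×10⁻⁷ × 1.05 × 0.000225) / (2 × 2.17×10⁻⁵) = 6.85×10⁻⁶ T.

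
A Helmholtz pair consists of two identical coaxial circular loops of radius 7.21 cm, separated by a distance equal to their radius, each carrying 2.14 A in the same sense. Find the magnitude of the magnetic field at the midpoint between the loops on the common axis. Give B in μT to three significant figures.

B ≈ 26.7 μT

Each loop contributes B = μ₀IR²/[2(R²+z²)^(3/2)] on the axis, with z measured from that loop.
Loop 1 (z = 0.03605 m): B₁ = 1.33×10⁻⁵ T. Loop 2 (z = 0.03605 m): B₂ = 1.33×10⁻⁵ T.
The fields add: B = B₁ + B₂ = 2.67×10⁻⁵ T.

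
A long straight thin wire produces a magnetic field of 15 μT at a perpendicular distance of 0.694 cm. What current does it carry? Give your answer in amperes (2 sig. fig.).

For a long straight wire B = μ₀I/(2πd), so I = 2πdB/μ₀.
I = 2π × 0.00694 × 1.50×10⁻⁵ / (4π×10⁻⁷) = 0.520 A.

I ≈ 0.52 A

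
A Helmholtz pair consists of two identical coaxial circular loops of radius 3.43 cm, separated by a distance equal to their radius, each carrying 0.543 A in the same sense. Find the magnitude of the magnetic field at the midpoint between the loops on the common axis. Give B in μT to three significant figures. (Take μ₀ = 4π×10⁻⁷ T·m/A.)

Each loop contributes B = μ₀IR²/[2(R²+z²)^(3/2)] on the axis, with z measured from that loop.
Loop 1 (z = 0.01715 m): B₁ = 7.12×10⁻⁶ T. Loop 2 (z = 0.01715 m): B₂ = 7.12×10⁻⁶ T.
The fields add: B = B₁ + B₂ = 1.42×10⁻⁵ T.

B ≈ 14.2 μT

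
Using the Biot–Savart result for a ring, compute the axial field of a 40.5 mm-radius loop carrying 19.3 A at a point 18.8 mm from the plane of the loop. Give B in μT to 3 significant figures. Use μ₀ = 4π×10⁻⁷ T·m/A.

On the axis of a circular loop, B = μ₀IR² / [2(R²+z²)^(3/2)].
R² + z² = (0.0405)² + (0.0188)² = 0.001994 m², and (R²+z²)^(3/2) = 8.90×10⁻⁵ m³.
B = (4π×10⁻⁷ × 19.3 × 0.00164) / (2 × 8.90×10⁻⁵) = 2.23×10⁻⁴ T.

B ≈ 223 μT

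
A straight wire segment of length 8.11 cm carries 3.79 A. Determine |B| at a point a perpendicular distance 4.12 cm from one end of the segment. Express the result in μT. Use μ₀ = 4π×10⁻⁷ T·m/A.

For a finite straight segment, B = (μ₀I/4πd)(sinθ₁ + sinθ₂), where θ₁, θ₂ are the angles from the perpendicular to each end.
The perpendicular foot is at one end, so the two end-offsets along the wire are 0 and L = 0.0811 m.
sinθ₁ = 0/√(0²+0.0412²) = 0.0000; sinθ₂ = 0.0811/√(0.0811²+0.0412²) = 0.8916.
B = (4π×10⁻⁷ × 3.79) / (4π × 0.0412) × (0.0000 + 0.8916) = 8.20×10⁻⁶ T.

B ≈ 8.20 μT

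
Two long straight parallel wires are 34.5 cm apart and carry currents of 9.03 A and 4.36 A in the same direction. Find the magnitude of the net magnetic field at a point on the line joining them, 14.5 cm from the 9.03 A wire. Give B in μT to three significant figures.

Each long wire gives B = μ₀I/(2πd). Distances are d₁ = 0.145 m and d₂ = 0.2 m.
B₁ = 1.25×10⁻⁵ T, B₂ = 4.36×10⁻⁶ T.
Between parallel currents the two contributions point in opposite directions, so they subtract. B = |B₁ − B₂| = |1.25×10⁻⁵ − 4.36×10⁻⁶| = 8.10×10⁻⁶ T.

B ≈ 8.10 μT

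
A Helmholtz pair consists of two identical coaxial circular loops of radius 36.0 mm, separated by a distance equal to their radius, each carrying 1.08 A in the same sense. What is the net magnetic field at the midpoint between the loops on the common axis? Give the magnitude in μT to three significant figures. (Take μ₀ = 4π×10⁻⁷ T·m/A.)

Each loop contributes B = μ₀IR²/[2(R²+z²)^(3/2)] on the axis, with z measured from that loop.
Loop 1 (z = 0.018 m): B₁ = 1.35×10⁻⁵ T. Loop 2 (z = 0.018 m): B₂ = 1.35×10⁻⁵ T.
The fields add: B = B₁ + B₂ = 2.70×10⁻⁵ T.

B ≈ 27.0 μT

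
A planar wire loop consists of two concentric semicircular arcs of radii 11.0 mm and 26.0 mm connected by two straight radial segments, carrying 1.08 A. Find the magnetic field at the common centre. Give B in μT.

The radial connectors point toward the centre, so dl × r̂ = 0 and they contribute nothing.
Each semicircle gives μ₀I/(4R): inner arc 3.08×10⁻⁵ T, outer arc 1.30×10⁻⁵ T.
The two arcs carry current in opposite angular senses, so their fields oppose: B = |3.08×10⁻⁵ − 1.30×10⁻⁵| = 1.78×10⁻⁵ T.

B ≈ 17.8 μT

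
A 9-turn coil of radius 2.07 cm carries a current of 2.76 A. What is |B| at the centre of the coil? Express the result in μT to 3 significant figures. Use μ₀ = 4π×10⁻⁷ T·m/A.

For an N-turn flat coil, B = Nμ₀I/(2R) with R = 0.0207 m.
B = 9 × 8.38×10⁻⁵ T = 7.54×10⁻⁴ T.

B ≈ 754 μT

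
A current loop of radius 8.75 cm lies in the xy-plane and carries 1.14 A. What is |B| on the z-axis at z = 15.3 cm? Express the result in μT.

B ≈ 1.00 μT

On the axis of a circular loop, B = μ₀IR² / [2(R²+z²)^(3/2)].
R² + z² = (0.0875)² + (0.153)² = 0.03107 m², and (R²+z²)^(3/2) = 5.48×10⁻³ m³.
B = (4π×10⁻⁷ × 1.14 × 0.007656) / (2 × 5.48×10⁻³) = 1.00×10⁻⁶ T.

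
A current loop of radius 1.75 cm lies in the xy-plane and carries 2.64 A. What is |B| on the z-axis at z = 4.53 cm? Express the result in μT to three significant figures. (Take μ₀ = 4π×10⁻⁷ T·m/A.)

B ≈ 4.44 μT

On the axis of a circular loop, B = μ₀IR² / [2(R²+z²)^(3/2)].
R² + z² = (0.0175)² + (0.0453)² = 0.002358 m², and (R²+z²)^(3/2) = 1.15×10⁻⁴ m³.
B = (4π×10⁻⁷ × 2.64 × 0.0003063) / (2 × 1.15×10⁻⁴) = 4.44×10⁻⁶ T.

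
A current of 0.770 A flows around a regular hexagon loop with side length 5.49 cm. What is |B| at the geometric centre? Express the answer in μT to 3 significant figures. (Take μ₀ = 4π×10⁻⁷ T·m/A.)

B ≈ 9.72 μT

Each side is a finite straight segment at perpendicular distance d = a/(2 tan(π/6)) = 0.04754 m from the centre, with end-angles ±π/6.
One side contributes B₁ = (μ₀I/4πd)·2 sin(π/6) = 1.62×10⁻⁶ T.
All 6 sides add in the same direction: B = 6 × 1.62×10⁻⁶ = 9.72×10⁻⁶ T.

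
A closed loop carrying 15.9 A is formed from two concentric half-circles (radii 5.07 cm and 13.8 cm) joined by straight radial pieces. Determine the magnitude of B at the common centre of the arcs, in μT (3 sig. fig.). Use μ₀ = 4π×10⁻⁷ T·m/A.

B ≈ 62.3 μT

The radial connectors point toward the centre, so dl × r̂ = 0 and they contribute nothing.
Each semicircle gives μ₀I/(4R): inner arc 9.85×10⁻⁵ T, outer arc 3.62×10⁻⁵ T.
The two arcs carry current in opposite angular senses, so their fields oppose: B = |9.85×10⁻⁵ − 3.62×10⁻⁵| = 6.23×10⁻⁵ T.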